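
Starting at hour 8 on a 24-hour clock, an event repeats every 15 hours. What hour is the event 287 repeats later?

17

287·15 = 4305.
Dividing 4305 by 24 gives quotient 179 and remainder 9.
(8 + 9) mod 24 = 17.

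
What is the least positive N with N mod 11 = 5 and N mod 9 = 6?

60

Since 9·5 ≡ 1 (mod 11), take x = 6 + 9·((5−6)·5 mod 11) = 6 + 9·6 = 60.
Check: 60 mod 11 = 5, 60 mod 9 = 6.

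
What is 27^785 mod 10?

Last digits of 7^n: 7, 9, 3, 1 (period 4).
785 mod 4 = 1, so the last digit matches 7^1 = 7.

7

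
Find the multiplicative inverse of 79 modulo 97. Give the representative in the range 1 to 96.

70

97 = 1·79 + 18
79 = 4·18 + 7
18 = 2·7 + 4
7 = 1·4 + 3
4 = 1·3 + 1
3 = 3·1 + 0
Back-substituting gives 79·70 ≡ 1 (mod 97).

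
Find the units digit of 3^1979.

7

Powers of 3 mod 10 repeat with period 4: 3, 9, 7, 1.
1979 leaves remainder 3 on division by 4, so 3^1979 ends in 7.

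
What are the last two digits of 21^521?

Successive squares of 21 mod 100: 21^1≡21, 21^2≡41, 21^4≡81, 21^8≡61, 21^16≡21, 21^32≡41, 21^64≡81, 21^128≡61, 21^256≡21, 21^512≡41.
521 = 1 + 8 + 512, so 21^521 ≡ 21·61·41 ≡ 21 (mod 100).

21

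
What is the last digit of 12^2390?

4

Powers of 2 mod 10 repeat with period 4: 2, 4, 8, 6.
2390 leaves remainder 2 on division by 4, so 12^2390 ends in 4.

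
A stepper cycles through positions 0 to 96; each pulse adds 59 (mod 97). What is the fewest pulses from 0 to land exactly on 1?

74

97 = 1·59 + 38
59 = 1·38 + 21
38 = 1·21 + 17
21 = 1·17 + 4
17 = 4·4 + 1
4 = 4·1 + 0
Back-substituting gives 59·74 ≡ 1 (mod 97).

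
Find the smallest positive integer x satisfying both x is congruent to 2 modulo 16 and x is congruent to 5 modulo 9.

Since 9·9 ≡ 1 (mod 16), take x = 5 + 9·((2−5)·9 mod 16) = 5 + 9·5 = 50.
Check: 50 mod 16 = 2, 50 mod 9 = 5.

50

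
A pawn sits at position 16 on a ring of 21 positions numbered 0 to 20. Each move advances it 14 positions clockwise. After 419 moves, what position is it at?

2

419·14 = 5866.
5866 − 279·21 = 7, so 5866 ≡ 7 (mod 21).
(16 + 7) mod 21 = 2.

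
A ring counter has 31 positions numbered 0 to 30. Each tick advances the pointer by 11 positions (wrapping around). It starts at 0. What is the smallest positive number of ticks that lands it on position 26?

8

11⁻¹ ≡ 17 (mod 31) because 11·17 = 187 = 6·31 + 1.
Multiplying both sides by 17: x ≡ 17·26 = 442 ≡ 8 (mod 31).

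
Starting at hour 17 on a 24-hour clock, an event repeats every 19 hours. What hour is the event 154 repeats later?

154·19 = 2926.
2926 = 121·24 + 22, so 2926 mod 24 = 22.
(17 + 22) mod 24 = 15.

15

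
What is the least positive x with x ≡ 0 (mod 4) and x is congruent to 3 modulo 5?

x ≡ 0 (mod 4) gives x ∈ {0, 4, 8}.
The first of these with x mod 5 = 3 is 8.

8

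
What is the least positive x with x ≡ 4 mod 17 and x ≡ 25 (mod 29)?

x ≡ 4 (mod 17) gives x ∈ {4, 21, 38, 55, 72, 89, 106, 123, …}.
The first of these with x mod 29 = 25 is 344.

344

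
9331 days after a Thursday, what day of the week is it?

9331 mod 7 = 0 (since 1333·7 = 9331).
Thursday + 0 days → Thursday.

Thursday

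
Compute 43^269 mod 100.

Successive squares of 43 mod 100: 43^1≡43, 43^2≡49, 43^4≡1, 43^8≡1, 43^16≡1, 43^32≡1, 43^64≡1, 43^128≡1, 43^256≡1.
Since 269 = 1 + 4 + 8 + 256 in binary, 43^269 ≡ 43·1·1·1 ≡ 43 (mod 100).

43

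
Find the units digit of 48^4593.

8

Last digits of 8^n: 8, 4, 2, 6 (period 4).
4593 mod 4 = 1, so the last digit matches 8^1 = 8.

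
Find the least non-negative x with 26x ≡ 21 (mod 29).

26⁻¹ ≡ 19 (mod 29) because 26·19 = 494 = 17·29 + 1.
Multiplying both sides by 19: x ≡ 19·21 = 399 ≡ 22 (mod 29).
Check: 26·22 = 572 = 19·29 + 21.

22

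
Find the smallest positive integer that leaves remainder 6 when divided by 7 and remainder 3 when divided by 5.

x ≡ 3 (mod 5) gives x ∈ {3, 8, 13}.
The first of these with x mod 7 = 6 is 13.

13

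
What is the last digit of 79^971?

Powers of 9 mod 10 repeat with period 2: 9, 1.
971 mod 2 = 1, so the last digit matches 9^1 = 9.

9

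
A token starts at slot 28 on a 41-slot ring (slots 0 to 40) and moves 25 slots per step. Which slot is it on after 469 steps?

27

469·25 = 11725.
11725 − 285·41 = 40, so 11725 ≡ 40 (mod 41).
(28 + 40) mod 41 = 27.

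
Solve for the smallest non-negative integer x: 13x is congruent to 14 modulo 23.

17

13⁻¹ ≡ 16 (mod 23) because 13·16 = 208 = 9·23 + 1.
So x ≡ 16·14 = 224 ≡ 17 (mod 23).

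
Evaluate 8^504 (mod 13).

Square-and-reduce mod 13: 8^1≡8, 8^2≡12, 8^4≡1, 8^8≡1, 8^16≡1, 8^32≡1, 8^64≡1, 8^128≡1, 8^256≡1.
504 = 8 + 16 + 32 + 64 + 128 + 256, so 8^504 ≡ 1·1·1·1·1·1 ≡ 1 (mod 13).

1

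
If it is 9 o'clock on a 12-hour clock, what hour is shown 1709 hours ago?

4

1709 − 142·12 = 5, so 1709 ≡ 5 (mod 12).
9 − 5 → 4 on a 12-hour dial.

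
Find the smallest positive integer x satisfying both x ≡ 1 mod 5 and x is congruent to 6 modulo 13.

6

Since 13·2 ≡ 1 (mod 5), take x = 6 + 13·((1−6)·2 mod 5) = 6 + 13·0 = 6.
Check: 6 mod 5 = 1, 6 mod 13 = 6.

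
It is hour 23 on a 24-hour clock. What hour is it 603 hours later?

603 mod 24 = 3 (since 25·24 = 600).
(23 + 3) mod 24 = 2.

2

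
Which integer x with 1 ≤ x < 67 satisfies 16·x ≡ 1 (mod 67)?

16·21 = 336 = 5·67 + 1, so 16⁻¹ ≡ 21 (mod 67).

21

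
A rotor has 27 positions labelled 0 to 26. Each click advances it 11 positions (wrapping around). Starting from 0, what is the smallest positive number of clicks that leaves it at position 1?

11·5 = 55 = 2·27 + 1, so 11⁻¹ ≡ 5 (mod 27).

5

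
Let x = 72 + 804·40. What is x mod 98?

88

804·40 = 32160.
32160 − 328·98 = 16, so 32160 ≡ 16 (mod 98).
(72 + 16) mod 98 = 88.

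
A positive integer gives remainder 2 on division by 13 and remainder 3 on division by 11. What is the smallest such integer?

Since 11·6 ≡ 1 (mod 13), take x = 3 + 11·((2−3)·6 mod 13) = 3 + 11·7 = 80.
Check: 80 mod 13 = 2, 80 mod 11 = 3.

80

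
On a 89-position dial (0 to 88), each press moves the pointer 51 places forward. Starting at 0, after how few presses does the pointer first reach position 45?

48

The inverse of 51 mod 89 is 7 (since 51·7 = 357 ≡ 1).
So x ≡ 7·45 = 315 ≡ 48 (mod 89).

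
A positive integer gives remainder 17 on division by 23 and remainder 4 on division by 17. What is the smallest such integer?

x ≡ 4 (mod 17) gives x ∈ {4, 21, 38, 55, 72, 89, 106, 123, …}.
The first of these with x mod 23 = 17 is 293.

293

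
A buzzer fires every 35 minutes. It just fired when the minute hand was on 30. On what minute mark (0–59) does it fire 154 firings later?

154·35 = 5390.
5390 mod 60 = 50 (since 89·60 = 5340).
(30 + 50) mod 60 = 20.

20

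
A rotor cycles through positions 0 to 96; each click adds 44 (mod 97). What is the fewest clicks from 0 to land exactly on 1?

97 = 2·44 + 9
44 = 4·9 + 8
9 = 1·8 + 1
8 = 8·1 + 0
Back-substituting gives 44·86 ≡ 1 (mod 97).

86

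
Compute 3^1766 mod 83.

27

By repeated squaring mod 83: 3^1≡3, 3^2≡9, 3^4≡81, 3^8≡4, 3^16≡16, 3^32≡7, 3^64≡49, 3^128≡77, 3^256≡36, 3^512≡51, 3^1024≡28.
Since 1766 = 2 + 4 + 32 + 64 + 128 + 512 + 1024 in binary, 3^1766 ≡ 9·81·7·49·77·51·28 ≡ 27 (mod 83).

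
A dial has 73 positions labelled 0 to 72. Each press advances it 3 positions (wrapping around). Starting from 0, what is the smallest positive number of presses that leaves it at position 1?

3·49 = 147 = 2·73 + 1, so 3⁻¹ ≡ 49 (mod 73).

49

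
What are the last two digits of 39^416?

61

Square-and-reduce mod 100: 39^1≡39, 39^2≡21, 39^4≡41, 39^8≡81, 39^16≡61, 39^32≡21, 39^64≡41, 39^128≡81, 39^256≡61.
Since 416 = 32 + 128 + 256 in binary, 39^416 ≡ 21·81·61 ≡ 61 (mod 100).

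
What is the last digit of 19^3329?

9

Powers of 9 mod 10 repeat with period 2: 9, 1.
3329 mod 2 = 1, so the last digit matches 9^1 = 9.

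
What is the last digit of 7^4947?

Last digits of 7^n: 7, 9, 3, 1 (period 4).
4947 mod 4 = 3, so the last digit matches 7^3 = 3.

3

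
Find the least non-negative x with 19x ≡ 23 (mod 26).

The inverse of 19 mod 26 is 11 (since 19·11 = 209 ≡ 1).
So x ≡ 11·23 = 253 ≡ 19 (mod 26).
Check: 19·19 = 361 = 13·26 + 23.

19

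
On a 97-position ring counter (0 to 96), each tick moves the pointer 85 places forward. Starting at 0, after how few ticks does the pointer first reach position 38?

13

The inverse of 85 mod 97 is 8 (since 85·8 = 680 ≡ 1).
So x ≡ 8·38 = 304 ≡ 13 (mod 97).
Check: 85·13 = 1105 = 11·97 + 38.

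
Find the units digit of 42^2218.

4

Last digits of 2^n: 2, 4, 8, 6 (period 4).
2218 mod 4 = 2, so the last digit matches 2^2 = 4.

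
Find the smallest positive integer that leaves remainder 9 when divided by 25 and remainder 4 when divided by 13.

134

Since 13·2 ≡ 1 (mod 25), take x = 4 + 13·((9−4)·2 mod 25) = 4 + 13·10 = 134.
Check: 134 mod 25 = 9, 134 mod 13 = 4.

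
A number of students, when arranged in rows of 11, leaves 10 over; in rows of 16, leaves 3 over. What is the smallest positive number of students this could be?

x ≡ 10 (mod 11) gives x ∈ {10, 21, 32, 43, 54, 65, 76, 87, …}.
The first of these with x mod 16 = 3 is 131.

131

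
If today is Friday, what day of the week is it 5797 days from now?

5797 = 828·7 + 1, so 5797 mod 7 = 1.
Friday + 1 day → Saturday.

Saturday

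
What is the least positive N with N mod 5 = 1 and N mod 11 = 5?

16

x ≡ 1 (mod 5) gives x ∈ {1, 6, 11, 16}.
The first of these with x mod 11 = 5 is 16.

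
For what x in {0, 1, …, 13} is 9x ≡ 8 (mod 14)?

4

The inverse of 9 mod 14 is 11 (since 9·11 = 99 ≡ 1).
Multiplying both sides by 11: x ≡ 11·8 = 88 ≡ 4 (mod 14).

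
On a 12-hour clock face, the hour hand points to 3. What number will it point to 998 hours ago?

1

Dividing 998 by 12 gives quotient 83 and remainder 2.
3 − 2 → 1 on a 12-hour dial.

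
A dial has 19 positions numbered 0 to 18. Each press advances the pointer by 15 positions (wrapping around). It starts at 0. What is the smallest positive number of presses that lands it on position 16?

15

15⁻¹ ≡ 14 (mod 19) because 15·14 = 210 = 11·19 + 1.
So x ≡ 14·16 = 224 ≡ 15 (mod 19).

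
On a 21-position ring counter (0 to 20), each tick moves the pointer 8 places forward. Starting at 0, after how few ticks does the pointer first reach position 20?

The inverse of 8 mod 21 is 8 (since 8·8 = 64 ≡ 1).
So x ≡ 8·20 = 160 ≡ 13 (mod 21).

13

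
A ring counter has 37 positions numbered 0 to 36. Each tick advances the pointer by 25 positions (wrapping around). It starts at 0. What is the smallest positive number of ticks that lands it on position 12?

The inverse of 25 mod 37 is 3 (since 25·3 = 75 ≡ 1).
So x ≡ 3·12 = 36 ≡ 36 (mod 37).

36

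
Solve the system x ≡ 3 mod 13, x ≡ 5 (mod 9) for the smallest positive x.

68

x ≡ 5 (mod 9) gives x ∈ {5, 14, 23, 32, 41, 50, 59, 68}.
The first of these with x mod 13 = 3 is 68.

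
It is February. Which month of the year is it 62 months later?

April

62 mod 12 = 2 (since 5·12 = 60).
February + 2 months → April.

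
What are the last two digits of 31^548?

By repeated squaring mod 100: 31^1≡31, 31^2≡61, 31^4≡21, 31^8≡41, 31^16≡81, 31^32≡61, 31^64≡21, 31^128≡41, 31^256≡81, 31^512≡61.
Since 548 = 4 + 32 + 512 in binary, 31^548 ≡ 21·61·61 ≡ 41 (mod 100).

41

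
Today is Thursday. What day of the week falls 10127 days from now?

Tuesday

Dividing 10127 by 7 gives quotient 1446 and remainder 5.
Thursday + 5 days → Tuesday.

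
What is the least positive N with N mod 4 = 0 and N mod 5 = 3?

8

Since 5·1 ≡ 1 (mod 4), take x = 3 + 5·((0−3)·1 mod 4) = 3 + 5·1 = 8.
Check: 8 mod 4 = 0, 8 mod 5 = 3.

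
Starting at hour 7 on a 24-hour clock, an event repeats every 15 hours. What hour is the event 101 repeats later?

10

101·15 = 1515.
1515 − 63·24 = 3, so 1515 ≡ 3 (mod 24).
(7 + 3) mod 24 = 10.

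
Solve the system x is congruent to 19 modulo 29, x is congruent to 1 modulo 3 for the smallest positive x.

Since 3·10 ≡ 1 (mod 29), take x = 1 + 3·((19−1)·10 mod 29) = 1 + 3·6 = 19.
Check: 19 mod 29 = 19, 19 mod 3 = 1.

19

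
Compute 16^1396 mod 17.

1

Square-and-reduce mod 17: 16^1≡16, 16^2≡1, 16^4≡1, 16^8≡1, 16^16≡1, 16^32≡1, 16^64≡1, 16^128≡1, 16^256≡1, 16^512≡1, 16^1024≡1.
1396 = 4 + 16 + 32 + 64 + 256 + 1024, so 16^1396 ≡ 1·1·1·1·1·1 ≡ 1 (mod 17).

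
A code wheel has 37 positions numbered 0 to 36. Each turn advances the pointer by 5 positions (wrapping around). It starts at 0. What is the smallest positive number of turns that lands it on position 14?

The inverse of 5 mod 37 is 15 (since 5·15 = 75 ≡ 1).
So x ≡ 15·14 = 210 ≡ 25 (mod 37).
Check: 5·25 = 125 = 3·37 + 14.

25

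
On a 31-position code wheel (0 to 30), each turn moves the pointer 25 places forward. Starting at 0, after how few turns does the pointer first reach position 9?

The inverse of 25 mod 31 is 5 (since 25·5 = 125 ≡ 1).
Multiplying both sides by 5: x ≡ 5·9 = 45 ≡ 14 (mod 31).

14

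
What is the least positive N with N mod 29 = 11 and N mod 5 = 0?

x ≡ 0 (mod 5) gives x ∈ {0, 5, 10, 15, 20, 25, 30, 35, …}.
The first of these with x mod 29 = 11 is 40.

40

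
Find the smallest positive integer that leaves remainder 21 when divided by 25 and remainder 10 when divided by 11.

21

x ≡ 10 (mod 11) gives x ∈ {10, 21}.
The first of these with x mod 25 = 21 is 21.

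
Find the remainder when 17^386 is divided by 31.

By repeated squaring mod 31: 17^1≡17, 17^2≡10, 17^4≡7, 17^8≡18, 17^16≡14, 17^32≡10, 17^64≡7, 17^128≡18, 17^256≡14.
Since 386 = 2 + 128 + 256 in binary, 17^386 ≡ 10·18·14 ≡ 9 (mod 31).

9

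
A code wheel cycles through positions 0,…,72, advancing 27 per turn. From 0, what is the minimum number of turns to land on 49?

The inverse of 27 mod 73 is 46 (since 27·46 = 1242 ≡ 1).
So x ≡ 46·49 = 2254 ≡ 64 (mod 73).
Check: 27·64 = 1728 = 23·73 + 49.

64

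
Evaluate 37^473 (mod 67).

29

By repeated squaring mod 67: 37^1≡37, 37^2≡29, 37^4≡37, 37^8≡29, 37^16≡37, 37^32≡29, 37^64≡37, 37^128≡29, 37^256≡37.
Since 473 = 1 + 8 + 16 + 64 + 128 + 256 in binary, 37^473 ≡ 37·29·37·37·29·37 ≡ 29 (mod 67).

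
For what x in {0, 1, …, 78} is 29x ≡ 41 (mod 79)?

45

The inverse of 29 mod 79 is 30 (since 29·30 = 870 ≡ 1).
So x ≡ 30·41 = 1230 ≡ 45 (mod 79).
Check: 29·45 = 1305 = 16·79 + 41.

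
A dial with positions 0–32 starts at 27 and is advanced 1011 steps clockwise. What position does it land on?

1011 = 30·33 + 21, so 1011 mod 33 = 21.
(27 + 21) mod 33 = 15.

15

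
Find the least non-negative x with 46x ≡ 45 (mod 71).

55

46⁻¹ ≡ 17 (mod 71) because 46·17 = 782 = 11·71 + 1.
So x ≡ 17·45 = 765 ≡ 55 (mod 71).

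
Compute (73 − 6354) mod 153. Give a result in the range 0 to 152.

145

Dividing 6354 by 153 gives quotient 41 and remainder 81.
(73 − 81) mod 153 = 145.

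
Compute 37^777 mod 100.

By repeated squaring mod 100: 37^1≡37, 37^2≡69, 37^4≡61, 37^8≡21, 37^16≡41, 37^32≡81, 37^64≡61, 37^128≡21, 37^256≡41, 37^512≡81.
777 = 1 + 8 + 256 + 512, so 37^777 ≡ 37·21·41·81 ≡ 17 (mod 100).

17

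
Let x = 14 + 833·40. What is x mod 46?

833·40 = 33320.
33320 mod 46 = 16 (since 724·46 = 33304).
(14 + 16) mod 46 = 30.

30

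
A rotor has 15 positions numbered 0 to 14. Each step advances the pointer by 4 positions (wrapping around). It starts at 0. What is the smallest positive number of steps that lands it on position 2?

4⁻¹ ≡ 4 (mod 15) because 4·4 = 16 = 1·15 + 1.
Multiplying both sides by 4: x ≡ 4·2 = 8 ≡ 8 (mod 15).
Check: 4·8 = 32 = 2·15 + 2.

8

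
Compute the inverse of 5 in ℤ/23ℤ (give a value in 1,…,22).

14

5·14 = 70 = 3·23 + 1, so 5⁻¹ ≡ 14 (mod 23).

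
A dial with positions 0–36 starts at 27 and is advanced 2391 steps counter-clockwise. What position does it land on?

2391 − 64·37 = 23, so 2391 ≡ 23 (mod 37).
(27 − 23) mod 37 = 4.

4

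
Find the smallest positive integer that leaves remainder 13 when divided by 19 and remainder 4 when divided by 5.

x ≡ 4 (mod 5) gives x ∈ {4, 9, 14, 19, 24, 29, 34, 39, …}.
The first of these with x mod 19 = 13 is 89.

89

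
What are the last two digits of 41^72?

81

Square-and-reduce mod 100: 41^1≡41, 41^2≡81, 41^4≡61, 41^8≡21, 41^16≡41, 41^32≡81, 41^64≡61.
Since 72 = 8 + 64 in binary, 41^72 ≡ 21·61 ≡ 81 (mod 100).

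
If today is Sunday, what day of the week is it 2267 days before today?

2267 = 323·7 + 6, so 2267 mod 7 = 6.
Sunday − 6 days → Monday.

Monday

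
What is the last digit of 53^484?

The units digit of 53^n cycles with period 4: 3, 9, 7, 1, …
484 mod 4 = 0, so the last digit matches 3^4 = 1.

1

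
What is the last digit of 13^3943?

Powers of 3 mod 10 repeat with period 4: 3, 9, 7, 1.
3943 mod 4 = 3, so the last digit matches 3^3 = 7.

7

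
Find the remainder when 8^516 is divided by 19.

1

Successive squares of 8 mod 19: 8^1≡8, 8^2≡7, 8^4≡11, 8^8≡7, 8^16≡11, 8^32≡7, 8^64≡11, 8^128≡7, 8^256≡11, 8^512≡7.
516 = 4 + 512, so 8^516 ≡ 11·7 ≡ 1 (mod 19).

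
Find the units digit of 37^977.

Last digits of 7^n: 7, 9, 3, 1 (period 4).
977 leaves remainder 1 on division by 4, so 37^977 ends in 7.

7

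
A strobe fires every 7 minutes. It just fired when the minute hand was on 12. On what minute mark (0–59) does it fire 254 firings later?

254·7 = 1778.
1778 − 29·60 = 38, so 1778 ≡ 38 (mod 60).
(12 + 38) mod 60 = 50.

50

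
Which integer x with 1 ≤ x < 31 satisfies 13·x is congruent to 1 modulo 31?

12

13·12 = 156 = 5·31 + 1, so 13⁻¹ ≡ 12 (mod 31).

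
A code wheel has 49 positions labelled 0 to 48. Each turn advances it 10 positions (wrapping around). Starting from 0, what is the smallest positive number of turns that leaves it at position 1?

5

49 = 4·10 + 9
10 = 1·9 + 1
9 = 9·1 + 0
Back-substituting gives 10·5 ≡ 1 (mod 49).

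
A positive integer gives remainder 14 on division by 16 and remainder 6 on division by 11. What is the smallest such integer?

x ≡ 6 (mod 11) gives x ∈ {6, 17, 28, 39, 50, 61, 72, 83, …}.
The first of these with x mod 16 = 14 is 94.

94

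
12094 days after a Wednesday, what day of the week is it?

Monday

12094 mod 7 = 5 (since 1727·7 = 12089).
Wednesday + 5 days → Monday.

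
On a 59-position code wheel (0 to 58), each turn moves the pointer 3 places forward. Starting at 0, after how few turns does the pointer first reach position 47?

The inverse of 3 mod 59 is 20 (since 3·20 = 60 ≡ 1).
So x ≡ 20·47 = 940 ≡ 55 (mod 59).
Check: 3·55 = 165 = 2·59 + 47.

55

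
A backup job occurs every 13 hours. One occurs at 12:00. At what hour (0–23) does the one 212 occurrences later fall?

212·13 = 2756.
2756 mod 24 = 20 (since 114·24 = 2736).
(12 + 20) mod 24 = 8.

8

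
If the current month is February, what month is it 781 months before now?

781 = 65·12 + 1, so 781 mod 12 = 1.
February − 1 month → January.

January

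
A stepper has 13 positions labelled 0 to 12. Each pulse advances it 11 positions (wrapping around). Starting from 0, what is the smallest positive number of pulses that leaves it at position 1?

6

13 = 1·11 + 2
11 = 5·2 + 1
2 = 2·1 + 0
Back-substituting gives 11·6 ≡ 1 (mod 13).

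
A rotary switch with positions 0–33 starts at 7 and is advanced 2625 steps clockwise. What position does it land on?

2625 mod 34 = 7 (since 77·34 = 2618).
(7 + 7) mod 34 = 14.

14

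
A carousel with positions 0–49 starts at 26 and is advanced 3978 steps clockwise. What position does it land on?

4

3978 = 79·50 + 28, so 3978 mod 50 = 28.
(26 + 28) mod 50 = 4.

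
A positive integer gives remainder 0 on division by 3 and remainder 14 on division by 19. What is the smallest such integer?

33

x ≡ 0 (mod 3) gives x ∈ {0, 3, 6, 9, 12, 15, 18, 21, …}.
The first of these with x mod 19 = 14 is 33.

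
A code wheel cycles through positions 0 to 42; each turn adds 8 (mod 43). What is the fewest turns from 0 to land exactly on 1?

27

8·27 = 216 = 5·43 + 1, so 8⁻¹ ≡ 27 (mod 43).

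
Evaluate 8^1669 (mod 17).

Square-and-reduce mod 17: 8^1≡8, 8^2≡13, 8^4≡16, 8^8≡1, 8^16≡1, 8^32≡1, 8^64≡1, 8^128≡1, 8^256≡1, 8^512≡1, 8^1024≡1.
1669 = 1 + 4 + 128 + 512 + 1024, so 8^1669 ≡ 8·16·1·1·1 ≡ 9 (mod 17).

9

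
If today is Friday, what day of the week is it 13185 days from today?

Tuesday

13185 mod 7 = 4 (since 1883·7 = 13181).
Friday + 4 days → Tuesday.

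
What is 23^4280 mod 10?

Last digits of 3^n: 3, 9, 7, 1 (period 4).
4280 mod 4 = 0, so the last digit matches 3^4 = 1.

1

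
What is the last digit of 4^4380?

6

The units digit of 4^n cycles with period 2: 4, 6, …
4380 leaves remainder 0 on division by 2, so 4^4380 ends in 6.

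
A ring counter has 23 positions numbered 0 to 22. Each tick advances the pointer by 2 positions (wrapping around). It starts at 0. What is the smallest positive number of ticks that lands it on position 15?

19

2⁻¹ ≡ 12 (mod 23) because 2·12 = 24 = 1·23 + 1.
Multiplying both sides by 12: x ≡ 12·15 = 180 ≡ 19 (mod 23).
Check: 2·19 = 38 = 1·23 + 15.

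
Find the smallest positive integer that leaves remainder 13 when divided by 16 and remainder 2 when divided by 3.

Since 3·11 ≡ 1 (mod 16), take x = 2 + 3·((13−2)·11 mod 16) = 2 + 3·9 = 29.
Check: 29 mod 16 = 13, 29 mod 3 = 2.

29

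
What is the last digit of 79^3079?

9

The units digit of 79^n cycles with period 2: 9, 1, …
3079 mod 2 = 1, so the last digit matches 9^1 = 9.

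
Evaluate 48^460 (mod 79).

Successive squares of 48 mod 79: 48^1≡48, 48^2≡13, 48^4≡11, 48^8≡42, 48^16≡26, 48^32≡44, 48^64≡40, 48^128≡20, 48^256≡5.
Since 460 = 4 + 8 + 64 + 128 + 256 in binary, 48^460 ≡ 11·42·40·20·5 ≡ 32 (mod 79).

32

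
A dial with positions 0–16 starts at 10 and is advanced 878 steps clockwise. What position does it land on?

878 mod 17 = 11 (since 51·17 = 867).
(10 + 11) mod 17 = 4.

4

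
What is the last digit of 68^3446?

Last digits of 8^n: 8, 4, 2, 6 (period 4).
3446 leaves remainder 2 on division by 4, so 68^3446 ends in 4.

4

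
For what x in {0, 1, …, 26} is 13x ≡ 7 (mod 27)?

13

13⁻¹ ≡ 25 (mod 27) because 13·25 = 325 = 12·27 + 1.
So x ≡ 25·7 = 175 ≡ 13 (mod 27).
Check: 13·13 = 169 = 6·27 + 7.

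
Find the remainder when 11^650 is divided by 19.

Square-and-reduce mod 19: 11^1≡11, 11^2≡7, 11^4≡11, 11^8≡7, 11^16≡11, 11^32≡7, 11^64≡11, 11^128≡7, 11^256≡11, 11^512≡7.
Since 650 = 2 + 8 + 128 + 512 in binary, 11^650 ≡ 7·7·7·7 ≡ 7 (mod 19).

7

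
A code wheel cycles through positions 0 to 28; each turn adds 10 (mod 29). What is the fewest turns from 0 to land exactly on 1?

3

29 = 2·10 + 9
10 = 1·9 + 1
9 = 9·1 + 0
Back-substituting gives 10·3 ≡ 1 (mod 29).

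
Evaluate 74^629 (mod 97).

By repeated squaring mod 97: 74^1≡74, 74^2≡44, 74^4≡93, 74^8≡16, 74^16≡62, 74^32≡61, 74^64≡35, 74^128≡61, 74^256≡35, 74^512≡61.
629 = 1 + 4 + 16 + 32 + 64 + 512, so 74^629 ≡ 74·93·62·61·35·61 ≡ 5 (mod 97).

5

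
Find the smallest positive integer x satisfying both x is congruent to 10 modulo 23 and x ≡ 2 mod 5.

102

x ≡ 2 (mod 5) gives x ∈ {2, 7, 12, 17, 22, 27, 32, 37, …}.
The first of these with x mod 23 = 10 is 102.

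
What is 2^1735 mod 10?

8

Last digits of 2^n: 2, 4, 8, 6 (period 4).
1735 leaves remainder 3 on division by 4, so 2^1735 ends in 8.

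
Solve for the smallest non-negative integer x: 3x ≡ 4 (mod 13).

3⁻¹ ≡ 9 (mod 13) because 3·9 = 27 = 2·13 + 1.
Multiplying both sides by 9: x ≡ 9·4 = 36 ≡ 10 (mod 13).
Check: 3·10 = 30 = 2·13 + 4.

10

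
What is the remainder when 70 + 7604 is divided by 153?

7604 = 49·153 + 107, so 7604 mod 153 = 107.
(70 + 107) mod 153 = 24.

24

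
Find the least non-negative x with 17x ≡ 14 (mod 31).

30

The inverse of 17 mod 31 is 11 (since 17·11 = 187 ≡ 1).
So x ≡ 11·14 = 154 ≡ 30 (mod 31).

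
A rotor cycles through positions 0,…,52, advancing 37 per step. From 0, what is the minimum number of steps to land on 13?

29

37⁻¹ ≡ 43 (mod 53) because 37·43 = 1591 = 30·53 + 1.
Multiplying both sides by 43: x ≡ 43·13 = 559 ≡ 29 (mod 53).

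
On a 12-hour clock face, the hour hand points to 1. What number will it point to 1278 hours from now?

1278 = 106·12 + 6, so 1278 mod 12 = 6.
1 + 6 → 7 on a 12-hour dial.

7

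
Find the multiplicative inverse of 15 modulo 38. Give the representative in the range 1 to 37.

33

15·33 = 495 = 13·38 + 1, so 15⁻¹ ≡ 33 (mod 38).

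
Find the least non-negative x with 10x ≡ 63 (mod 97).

16

The inverse of 10 mod 97 is 68 (since 10·68 = 680 ≡ 1).
So x ≡ 68·63 = 4284 ≡ 16 (mod 97).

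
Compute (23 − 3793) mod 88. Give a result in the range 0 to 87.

14

3793 − 43·88 = 9, so 3793 ≡ 9 (mod 88).
(23 − 9) mod 88 = 14.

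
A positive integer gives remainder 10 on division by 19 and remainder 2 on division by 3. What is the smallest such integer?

Since 3·13 ≡ 1 (mod 19), take x = 2 + 3·((10−2)·13 mod 19) = 2 + 3·9 = 29.
Check: 29 mod 19 = 10, 29 mod 3 = 2.

29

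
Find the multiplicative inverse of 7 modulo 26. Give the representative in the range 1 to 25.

7·15 = 105 = 4·26 + 1, so 7⁻¹ ≡ 15 (mod 26).

15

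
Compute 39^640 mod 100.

1

By repeated squaring mod 100: 39^1≡39, 39^2≡21, 39^4≡41, 39^8≡81, 39^16≡61, 39^32≡21, 39^64≡41, 39^128≡81, 39^256≡61, 39^512≡21.
640 = 128 + 512, so 39^640 ≡ 81·21 ≡ 1 (mod 100).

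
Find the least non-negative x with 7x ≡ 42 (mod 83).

The inverse of 7 mod 83 is 12 (since 7·12 = 84 ≡ 1).
So x ≡ 12·42 = 504 ≡ 6 (mod 83).
Check: 7·6 = 42 = 0·83 + 42.

6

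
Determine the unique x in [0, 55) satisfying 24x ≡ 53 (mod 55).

24⁻¹ ≡ 39 (mod 55) because 24·39 = 936 = 17·55 + 1.
So x ≡ 39·53 = 2067 ≡ 32 (mod 55).

32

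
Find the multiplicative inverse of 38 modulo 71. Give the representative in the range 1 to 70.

43

38·43 = 1634 = 23·71 + 1, so 38⁻¹ ≡ 43 (mod 71).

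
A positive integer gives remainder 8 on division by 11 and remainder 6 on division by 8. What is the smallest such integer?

30

Since 8·7 ≡ 1 (mod 11), take x = 6 + 8·((8−6)·7 mod 11) = 6 + 8·3 = 30.
Check: 30 mod 11 = 8, 30 mod 8 = 6.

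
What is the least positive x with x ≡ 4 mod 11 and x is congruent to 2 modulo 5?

x ≡ 2 (mod 5) gives x ∈ {2, 7, 12, 17, 22, 27, 32, 37}.
The first of these with x mod 11 = 4 is 37.

37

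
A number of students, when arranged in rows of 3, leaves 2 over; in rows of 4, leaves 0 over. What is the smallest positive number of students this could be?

x ≡ 2 (mod 3) gives x ∈ {2, 5, 8}.
The first of these with x mod 4 = 0 is 8.

8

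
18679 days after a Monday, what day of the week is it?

18679 = 2668·7 + 3, so 18679 mod 7 = 3.
Monday + 3 days → Thursday.

Thursday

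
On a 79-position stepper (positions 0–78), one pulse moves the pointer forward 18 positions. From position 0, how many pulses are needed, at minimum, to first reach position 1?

22

79 = 4·18 + 7
18 = 2·7 + 4
7 = 1·4 + 3
4 = 1·3 + 1
3 = 3·1 + 0
Back-substituting gives 18·22 ≡ 1 (mod 79).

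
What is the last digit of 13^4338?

9

Last digits of 3^n: 3, 9, 7, 1 (period 4).
4338 mod 4 = 2, so the last digit matches 3^2 = 9.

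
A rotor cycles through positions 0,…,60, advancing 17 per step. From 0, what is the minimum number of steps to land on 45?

17⁻¹ ≡ 18 (mod 61) because 17·18 = 306 = 5·61 + 1.
Multiplying both sides by 18: x ≡ 18·45 = 810 ≡ 17 (mod 61).
Check: 17·17 = 289 = 4·61 + 45.

17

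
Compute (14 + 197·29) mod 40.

7

197·29 = 5713.
5713 = 142·40 + 33, so 5713 mod 40 = 33.
(14 + 33) mod 40 = 7.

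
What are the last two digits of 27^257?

47

By repeated squaring mod 100: 27^1≡27, 27^2≡29, 27^4≡41, 27^8≡81, 27^16≡61, 27^32≡21, 27^64≡41, 27^128≡81, 27^256≡61.
257 = 1 + 256, so 27^257 ≡ 27·61 ≡ 47 (mod 100).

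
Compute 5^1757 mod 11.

By repeated squaring mod 11: 5^1≡5, 5^2≡3, 5^4≡9, 5^8≡4, 5^16≡5, 5^32≡3, 5^64≡9, 5^128≡4, 5^256≡5, 5^512≡3, 5^1024≡9.
1757 = 1 + 4 + 8 + 16 + 64 + 128 + 512 + 1024, so 5^1757 ≡ 5·9·4·5·9·4·3·9 ≡ 3 (mod 11).

3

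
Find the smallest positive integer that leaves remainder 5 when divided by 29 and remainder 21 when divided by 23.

x ≡ 21 (mod 23) gives x ∈ {21, 44, 67, 90, 113, 136, 159, 182, …}.
The first of these with x mod 29 = 5 is 527.

527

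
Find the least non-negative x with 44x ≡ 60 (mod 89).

44⁻¹ ≡ 87 (mod 89) because 44·87 = 3828 = 43·89 + 1.
So x ≡ 87·60 = 5220 ≡ 58 (mod 89).

58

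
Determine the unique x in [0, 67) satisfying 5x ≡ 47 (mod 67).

5⁻¹ ≡ 27 (mod 67) because 5·27 = 135 = 2·67 + 1.
So x ≡ 27·47 = 1269 ≡ 63 (mod 67).

63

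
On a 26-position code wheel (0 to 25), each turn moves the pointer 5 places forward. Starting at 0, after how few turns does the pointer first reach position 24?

10

5⁻¹ ≡ 21 (mod 26) because 5·21 = 105 = 4·26 + 1.
Multiplying both sides by 21: x ≡ 21·24 = 504 ≡ 10 (mod 26).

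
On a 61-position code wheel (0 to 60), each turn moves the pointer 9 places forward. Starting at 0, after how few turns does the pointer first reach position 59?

9⁻¹ ≡ 34 (mod 61) because 9·34 = 306 = 5·61 + 1.
So x ≡ 34·59 = 2006 ≡ 54 (mod 61).
Check: 9·54 = 486 = 7·61 + 59.

54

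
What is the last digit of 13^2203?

The units digit of 13^n cycles with period 4: 3, 9, 7, 1, …
2203 mod 4 = 3, so the last digit matches 3^3 = 7.

7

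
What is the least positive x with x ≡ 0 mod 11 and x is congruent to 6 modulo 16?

22

x ≡ 0 (mod 11) gives x ∈ {0, 11, 22}.
The first of these with x mod 16 = 6 is 22.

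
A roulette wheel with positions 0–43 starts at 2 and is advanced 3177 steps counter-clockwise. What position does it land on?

Dividing 3177 by 44 gives quotient 72 and remainder 9.
(2 − 9) mod 44 = 37.

37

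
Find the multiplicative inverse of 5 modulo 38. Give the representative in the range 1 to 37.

23

5·23 = 115 = 3·38 + 1, so 5⁻¹ ≡ 23 (mod 38).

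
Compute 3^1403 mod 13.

9

Successive squares of 3 mod 13: 3^1≡3, 3^2≡9, 3^4≡3, 3^8≡9, 3^16≡3, 3^32≡9, 3^64≡3, 3^128≡9, 3^256≡3, 3^512≡9, 3^1024≡3.
1403 = 1 + 2 + 8 + 16 + 32 + 64 + 256 + 1024, so 3^1403 ≡ 3·9·9·3·9·3·3·3 ≡ 9 (mod 13).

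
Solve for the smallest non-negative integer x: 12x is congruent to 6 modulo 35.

The inverse of 12 mod 35 is 3 (since 12·3 = 36 ≡ 1).
So x ≡ 3·6 = 18 ≡ 18 (mod 35).

18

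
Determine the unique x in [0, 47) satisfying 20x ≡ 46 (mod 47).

7

The inverse of 20 mod 47 is 40 (since 20·40 = 800 ≡ 1).
Multiplying both sides by 40: x ≡ 40·46 = 1840 ≡ 7 (mod 47).
Check: 20·7 = 140 = 2·47 + 46.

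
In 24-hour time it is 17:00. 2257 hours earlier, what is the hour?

2257 = 94·24 + 1, so 2257 mod 24 = 1.
(17 − 1) mod 24 = 16.

16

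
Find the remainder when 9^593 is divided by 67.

Successive squares of 9 mod 67: 9^1≡9, 9^2≡14, 9^4≡62, 9^8≡25, 9^16≡22, 9^32≡15, 9^64≡24, 9^128≡40, 9^256≡59, 9^512≡64.
593 = 1 + 16 + 64 + 512, so 9^593 ≡ 9·22·24·64 ≡ 15 (mod 67).

15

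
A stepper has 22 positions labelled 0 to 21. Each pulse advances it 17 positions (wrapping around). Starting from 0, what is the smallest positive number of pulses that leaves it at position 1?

17·13 = 221 = 10·22 + 1, so 17⁻¹ ≡ 13 (mod 22).

13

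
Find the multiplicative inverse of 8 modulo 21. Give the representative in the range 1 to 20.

8

21 = 2·8 + 5
8 = 1·5 + 3
5 = 1·3 + 2
3 = 1·2 + 1
2 = 2·1 + 0
Back-substituting gives 8·8 ≡ 1 (mod 21).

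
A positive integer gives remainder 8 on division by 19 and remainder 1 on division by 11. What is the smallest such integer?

122

x ≡ 1 (mod 11) gives x ∈ {1, 12, 23, 34, 45, 56, 67, 78, …}.
The first of these with x mod 19 = 8 is 122.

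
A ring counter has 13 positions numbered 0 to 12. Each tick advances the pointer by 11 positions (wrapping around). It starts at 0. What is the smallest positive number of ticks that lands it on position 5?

The inverse of 11 mod 13 is 6 (since 11·6 = 66 ≡ 1).
So x ≡ 6·5 = 30 ≡ 4 (mod 13).

4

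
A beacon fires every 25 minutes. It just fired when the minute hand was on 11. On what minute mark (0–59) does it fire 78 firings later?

78·25 = 1950.
1950 − 32·60 = 30, so 1950 ≡ 30 (mod 60).
(11 + 30) mod 60 = 41.

41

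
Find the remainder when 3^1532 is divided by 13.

Square-and-reduce mod 13: 3^1≡3, 3^2≡9, 3^4≡3, 3^8≡9, 3^16≡3, 3^32≡9, 3^64≡3, 3^128≡9, 3^256≡3, 3^512≡9, 3^1024≡3.
1532 = 4 + 8 + 16 + 32 + 64 + 128 + 256 + 1024, so 3^1532 ≡ 3·9·3·9·3·9·3·3 ≡ 9 (mod 13).

9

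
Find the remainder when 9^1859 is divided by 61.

Successive squares of 9 mod 61: 9^1≡9, 9^2≡20, 9^4≡34, 9^8≡58, 9^16≡9, 9^32≡20, 9^64≡34, 9^128≡58, 9^256≡9, 9^512≡20, 9^1024≡34.
Since 1859 = 1 + 2 + 64 + 256 + 512 + 1024 in binary, 9^1859 ≡ 9·20·34·9·20·34 ≡ 34 (mod 61).

34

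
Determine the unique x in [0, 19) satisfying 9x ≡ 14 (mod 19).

9⁻¹ ≡ 17 (mod 19) because 9·17 = 153 = 8·19 + 1.
So x ≡ 17·14 = 238 ≡ 10 (mod 19).
Check: 9·10 = 90 = 4·19 + 14.

10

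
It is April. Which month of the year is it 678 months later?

678 mod 12 = 6 (since 56·12 = 672).
April + 6 months → October.

October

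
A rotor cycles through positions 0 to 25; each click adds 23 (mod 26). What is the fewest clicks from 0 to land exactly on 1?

23·17 = 391 = 15·26 + 1, so 23⁻¹ ≡ 17 (mod 26).

17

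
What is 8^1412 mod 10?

Last digits of 8^n: 8, 4, 2, 6 (period 4).
1412 mod 4 = 0, so the last digit matches 8^4 = 6.

6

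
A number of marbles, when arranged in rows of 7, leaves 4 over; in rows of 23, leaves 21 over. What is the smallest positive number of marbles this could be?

x ≡ 4 (mod 7) gives x ∈ {4, 11, 18, 25, 32, 39, 46, 53, …}.
The first of these with x mod 23 = 21 is 67.

67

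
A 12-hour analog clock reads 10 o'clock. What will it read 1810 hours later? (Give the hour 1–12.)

1810 mod 12 = 10 (since 150·12 = 1800).
10 + 10 → 8 on a 12-hour dial.

8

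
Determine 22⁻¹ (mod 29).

29 = 1·22 + 7
22 = 3·7 + 1
7 = 7·1 + 0
Back-substituting gives 22·4 ≡ 1 (mod 29).

4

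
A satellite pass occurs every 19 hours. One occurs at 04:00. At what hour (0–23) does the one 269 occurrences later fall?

269·19 = 5111.
5111 = 212·24 + 23, so 5111 mod 24 = 23.
(4 + 23) mod 24 = 3.

3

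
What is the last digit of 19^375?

Last digits of 9^n: 9, 1 (period 2).
375 leaves remainder 1 on division by 2, so 19^375 ends in 9.

9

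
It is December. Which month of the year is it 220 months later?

April

Dividing 220 by 12 gives quotient 18 and remainder 4.
December + 4 months → April.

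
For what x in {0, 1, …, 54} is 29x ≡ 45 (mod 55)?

The inverse of 29 mod 55 is 19 (since 29·19 = 551 ≡ 1).
So x ≡ 19·45 = 855 ≡ 30 (mod 55).
Check: 29·30 = 870 = 15·55 + 45.

30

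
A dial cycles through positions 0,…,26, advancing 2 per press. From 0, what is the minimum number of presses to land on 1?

2⁻¹ ≡ 14 (mod 27) because 2·14 = 28 = 1·27 + 1.
So x ≡ 14·1 = 14 ≡ 14 (mod 27).

14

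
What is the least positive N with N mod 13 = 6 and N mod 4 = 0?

Since 4·10 ≡ 1 (mod 13), take x = 0 + 4·((6−0)·10 mod 13) = 0 + 4·8 = 32.
Check: 32 mod 13 = 6, 32 mod 4 = 0.

32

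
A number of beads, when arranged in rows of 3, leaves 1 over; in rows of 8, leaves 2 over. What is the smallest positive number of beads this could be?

Since 8·2 ≡ 1 (mod 3), take x = 2 + 8·((1−2)·2 mod 3) = 2 + 8·1 = 10.
Check: 10 mod 3 = 1, 10 mod 8 = 2.

10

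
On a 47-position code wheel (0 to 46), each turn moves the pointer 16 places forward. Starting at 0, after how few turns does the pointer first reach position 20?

16⁻¹ ≡ 3 (mod 47) because 16·3 = 48 = 1·47 + 1.
So x ≡ 3·20 = 60 ≡ 13 (mod 47).
Check: 16·13 = 208 = 4·47 + 20.

13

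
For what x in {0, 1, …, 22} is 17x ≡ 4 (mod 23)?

7

17⁻¹ ≡ 19 (mod 23) because 17·19 = 323 = 14·23 + 1.
Multiplying both sides by 19: x ≡ 19·4 = 76 ≡ 7 (mod 23).
Check: 17·7 = 119 = 5·23 + 4.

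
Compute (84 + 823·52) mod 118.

823·52 = 42796.
Dividing 42796 by 118 gives quotient 362 and remainder 80.
(84 + 80) mod 118 = 46.

46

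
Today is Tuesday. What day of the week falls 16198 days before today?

Dividing 16198 by 7 gives quotient 2314 and remainder 0.
Tuesday − 0 days → Tuesday.

Tuesday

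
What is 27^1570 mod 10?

Last digits of 7^n: 7, 9, 3, 1 (period 4).
1570 leaves remainder 2 on division by 4, so 27^1570 ends in 9.

9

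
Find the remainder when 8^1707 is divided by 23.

Successive squares of 8 mod 23: 8^1≡8, 8^2≡18, 8^4≡2, 8^8≡4, 8^16≡16, 8^32≡3, 8^64≡9, 8^128≡12, 8^256≡6, 8^512≡13, 8^1024≡8.
Since 1707 = 1 + 2 + 8 + 32 + 128 + 512 + 1024 in binary, 8^1707 ≡ 8·18·4·3·12·13·8 ≡ 18 (mod 23).

18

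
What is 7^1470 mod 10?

9

The units digit of 7^n cycles with period 4: 7, 9, 3, 1, …
1470 mod 4 = 2, so the last digit matches 7^2 = 9.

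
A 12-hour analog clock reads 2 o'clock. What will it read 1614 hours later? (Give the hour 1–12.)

8

1614 = 134·12 + 6, so 1614 mod 12 = 6.
2 + 6 → 8 on a 12-hour dial.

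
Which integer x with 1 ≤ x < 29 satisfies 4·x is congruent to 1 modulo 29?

22

29 = 7·4 + 1
4 = 4·1 + 0
Back-substituting gives 4·22 ≡ 1 (mod 29).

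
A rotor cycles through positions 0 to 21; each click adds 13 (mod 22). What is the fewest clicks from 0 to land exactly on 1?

17

13·17 = 221 = 10·22 + 1, so 13⁻¹ ≡ 17 (mod 22).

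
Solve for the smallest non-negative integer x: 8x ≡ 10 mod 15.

The inverse of 8 mod 15 is 2 (since 8·2 = 16 ≡ 1).
So x ≡ 2·10 = 20 ≡ 5 (mod 15).
Check: 8·5 = 40 = 2·15 + 10.

5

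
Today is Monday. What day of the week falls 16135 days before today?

Monday

16135 − 2305·7 = 0, so 16135 ≡ 0 (mod 7).
Monday − 0 days → Monday.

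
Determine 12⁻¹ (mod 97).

89

12·89 = 1068 = 11·97 + 1, so 12⁻¹ ≡ 89 (mod 97).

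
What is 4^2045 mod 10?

Last digits of 4^n: 4, 6 (period 2).
2045 mod 2 = 1, so the last digit matches 4^1 = 4.

4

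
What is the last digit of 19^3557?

9

The units digit of 19^n cycles with period 2: 9, 1, …
3557 leaves remainder 1 on division by 2, so 19^3557 ends in 9.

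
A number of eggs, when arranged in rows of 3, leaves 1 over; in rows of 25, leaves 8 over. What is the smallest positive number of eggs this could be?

58

x ≡ 1 (mod 3) gives x ∈ {1, 4, 7, 10, 13, 16, 19, 22, …}.
The first of these with x mod 25 = 8 is 58.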